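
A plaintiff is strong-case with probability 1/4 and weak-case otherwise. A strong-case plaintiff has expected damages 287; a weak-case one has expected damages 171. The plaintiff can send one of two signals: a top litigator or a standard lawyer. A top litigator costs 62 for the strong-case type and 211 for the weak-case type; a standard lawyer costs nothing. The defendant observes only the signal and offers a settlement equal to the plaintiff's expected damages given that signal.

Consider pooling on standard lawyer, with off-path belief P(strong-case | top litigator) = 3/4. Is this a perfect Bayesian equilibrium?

At the pooled signal (standard lawyer) the defendant holds the prior 1/4 and pays 1/4·287 + 3/4·171 = 200. Off-path (top litigator) belief 3/4 gives 3/4·287 + 1/4·171 = 258.
Strong-case: standard lawyer gives 200 − 0 = 200; top litigator gives 258 − 62 = 196. Stays. ✓
Weak-case: standard lawyer gives 200 − 0 = 200; top litigator gives 258 − 211 = 47. Stays. ✓

Yes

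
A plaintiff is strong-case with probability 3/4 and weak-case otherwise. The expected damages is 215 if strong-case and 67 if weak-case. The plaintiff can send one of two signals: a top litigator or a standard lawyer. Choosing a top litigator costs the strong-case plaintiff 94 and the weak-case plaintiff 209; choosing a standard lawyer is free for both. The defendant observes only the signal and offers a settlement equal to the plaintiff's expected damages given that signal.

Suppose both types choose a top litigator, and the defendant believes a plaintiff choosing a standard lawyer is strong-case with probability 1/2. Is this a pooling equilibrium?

On the equilibrium path (top litigator) the defendant holds the prior 3/4 and pays 3/4·215 + 1/4·67 = 178. Off-path (standard lawyer) belief 1/2 gives 1/2·215 + 1/2·67 = 141.
Strong-case: top litigator gives 178 − 94 = 84; standard lawyer gives 141 − 0 = 141. Deviates. ✗
Weak-case: top litigator gives 178 − 209 = -31; standard lawyer gives 141 − 0 = 141. Deviates. ✗

No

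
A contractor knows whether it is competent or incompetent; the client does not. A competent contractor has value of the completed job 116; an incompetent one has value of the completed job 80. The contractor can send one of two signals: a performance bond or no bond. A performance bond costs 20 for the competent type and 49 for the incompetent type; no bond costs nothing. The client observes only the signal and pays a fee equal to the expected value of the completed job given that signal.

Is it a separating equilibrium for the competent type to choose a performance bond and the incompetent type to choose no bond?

Yes

Under separation the client infers type exactly: bond → competent (pays 116), no bond → incompetent (pays 80).
Competent: bond gives 116 − 20 = 96; no bond gives 80 − 0 = 80. No deviation. ✓
Incompetent: no bond gives 80 − 0 = 80; bond gives 116 − 49 = 67. No deviation. ✓
Neither type gains from mimicking the other.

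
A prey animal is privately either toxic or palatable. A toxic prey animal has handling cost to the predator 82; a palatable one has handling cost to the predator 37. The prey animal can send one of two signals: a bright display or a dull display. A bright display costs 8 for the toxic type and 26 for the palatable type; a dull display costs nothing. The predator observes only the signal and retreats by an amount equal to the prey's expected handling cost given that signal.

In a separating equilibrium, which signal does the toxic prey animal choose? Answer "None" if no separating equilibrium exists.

Try toxic → bright display, palatable → dull display:
  Under separation the predator infers type exactly: bright display → toxic (pays 82), dull display → palatable (pays 37).
  Toxic: bright display gives 82 − 8 = 74; dull display gives 37 − 0 = 37. No deviation. ✓
  Palatable: dull display gives 37 − 0 = 37; bright display gives 82 − 26 = 56. Would deviate. ✗
Try toxic → dull display, palatable → bright display:
  Under separation the predator infers type exactly: dull display → toxic (pays 82), bright display → palatable (pays 37).
  Toxic: dull display gives 82 − 0 = 82; bright display gives 37 − 8 = 29. No deviation. ✓
  Palatable: bright display gives 37 − 26 = 11; dull display gives 82 − 0 = 82. Would deviate. ✗
Neither assignment is incentive-compatible.

None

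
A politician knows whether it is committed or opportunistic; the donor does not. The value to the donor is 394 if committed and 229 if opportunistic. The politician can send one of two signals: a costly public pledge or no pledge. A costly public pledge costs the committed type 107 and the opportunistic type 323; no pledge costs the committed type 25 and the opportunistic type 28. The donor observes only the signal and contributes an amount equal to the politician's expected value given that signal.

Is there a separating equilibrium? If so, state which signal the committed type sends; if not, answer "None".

Try committed → pledge, opportunistic → no pledge:
  If types separate, pledge earns payment 394 and no pledge earns 229.
  Committed: pledge gives 394 − 107 = 287; no pledge gives 229 − 25 = 204. No deviation. ✓
  Opportunistic: no pledge gives 229 − 28 = 201; pledge gives 394 − 323 = 71. No deviation. ✓
Both hold — the committed type sends pledge.

pledge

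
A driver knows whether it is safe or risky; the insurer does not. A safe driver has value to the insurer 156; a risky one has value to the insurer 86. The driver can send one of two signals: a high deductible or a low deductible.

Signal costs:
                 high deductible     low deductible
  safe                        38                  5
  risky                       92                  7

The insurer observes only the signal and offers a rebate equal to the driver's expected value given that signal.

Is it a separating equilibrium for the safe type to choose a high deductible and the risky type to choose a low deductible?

Under separation the insurer infers type exactly: high deductible → safe (pays 156), low deductible → risky (pays 86).
Safe: high deductible gives 156 − 38 = 118; low deductible gives 86 − 5 = 81. No deviation. ✓
Risky: low deductible gives 86 − 7 = 79; high deductible gives 156 − 92 = 64. No deviation. ✓
Neither type gains from mimicking the other.

Yes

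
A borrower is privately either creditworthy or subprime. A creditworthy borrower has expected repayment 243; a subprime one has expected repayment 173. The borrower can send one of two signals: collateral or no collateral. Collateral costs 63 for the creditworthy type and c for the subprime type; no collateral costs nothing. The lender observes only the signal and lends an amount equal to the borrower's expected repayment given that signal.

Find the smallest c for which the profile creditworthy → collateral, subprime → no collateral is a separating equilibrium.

Under separation: collateral → creditworthy (pays 243); no collateral → subprime (pays 173).
Creditworthy: 243 − 63 = 180 ≥ 173 − 0 = 173. Holds regardless of c. ✓
Subprime: 173 − 0 ≥ 243 − c, so c ≥ 243 − 173 = 70.

70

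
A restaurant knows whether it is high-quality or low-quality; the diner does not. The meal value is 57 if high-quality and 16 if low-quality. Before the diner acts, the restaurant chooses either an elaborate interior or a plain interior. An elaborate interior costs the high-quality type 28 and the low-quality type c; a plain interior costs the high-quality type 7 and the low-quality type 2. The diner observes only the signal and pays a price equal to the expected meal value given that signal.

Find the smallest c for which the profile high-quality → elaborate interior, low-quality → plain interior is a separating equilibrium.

Under separation: elaborate interior → high-quality (pays 57); plain interior → low-quality (pays 16).
High-quality: 57 − 28 = 29 ≥ 16 − 7 = 9. Holds regardless of c. ✓
Low-quality: 16 − 2 ≥ 57 − c, so c ≥ 57 − 14 = 43.

43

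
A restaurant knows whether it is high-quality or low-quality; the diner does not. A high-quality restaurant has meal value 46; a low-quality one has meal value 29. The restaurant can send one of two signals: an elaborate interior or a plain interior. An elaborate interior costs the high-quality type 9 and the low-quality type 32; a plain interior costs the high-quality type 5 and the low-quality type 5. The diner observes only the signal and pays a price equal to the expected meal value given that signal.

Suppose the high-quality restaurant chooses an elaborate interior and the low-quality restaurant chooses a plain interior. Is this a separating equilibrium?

Yes

Under separation the diner infers type exactly: elaborate interior → high-quality (pays 46), plain interior → low-quality (pays 29).
High-quality: elaborate interior gives 46 − 9 = 37; plain interior gives 29 − 5 = 24. No deviation. ✓
Low-quality: plain interior gives 29 − 5 = 24; elaborate interior gives 46 − 32 = 14. No deviation. ✓
Both incentive constraints hold.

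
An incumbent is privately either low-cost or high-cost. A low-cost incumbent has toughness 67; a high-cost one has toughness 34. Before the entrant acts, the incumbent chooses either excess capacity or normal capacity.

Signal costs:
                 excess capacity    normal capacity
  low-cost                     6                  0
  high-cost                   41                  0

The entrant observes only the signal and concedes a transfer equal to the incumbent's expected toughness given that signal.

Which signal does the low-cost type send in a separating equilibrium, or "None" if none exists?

excess capacity

Try low-cost → excess capacity, high-cost → normal capacity:
  Under separation the entrant infers type exactly: excess capacity → low-cost (pays 67), normal capacity → high-cost (pays 34).
  Low-cost: excess capacity gives 67 − 6 = 61; normal capacity gives 34 − 0 = 34. No deviation. ✓
  High-cost: normal capacity gives 34 − 0 = 34; excess capacity gives 67 − 41 = 26. No deviation. ✓
Both hold — the low-cost type sends excess capacity.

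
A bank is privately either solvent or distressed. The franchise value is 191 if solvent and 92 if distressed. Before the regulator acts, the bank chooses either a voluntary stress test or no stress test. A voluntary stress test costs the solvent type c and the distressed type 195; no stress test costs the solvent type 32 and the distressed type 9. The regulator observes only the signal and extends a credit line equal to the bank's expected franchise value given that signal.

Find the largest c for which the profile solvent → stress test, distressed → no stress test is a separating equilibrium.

131

Under separation: stress test → solvent (pays 191); no stress test → distressed (pays 92).
Distressed: 92 − 9 = 83 ≥ 191 − 195 = -4. Holds regardless of c. ✓
Solvent: 191 − c ≥ 92 − 32, so c ≤ 191 − 60 = 131.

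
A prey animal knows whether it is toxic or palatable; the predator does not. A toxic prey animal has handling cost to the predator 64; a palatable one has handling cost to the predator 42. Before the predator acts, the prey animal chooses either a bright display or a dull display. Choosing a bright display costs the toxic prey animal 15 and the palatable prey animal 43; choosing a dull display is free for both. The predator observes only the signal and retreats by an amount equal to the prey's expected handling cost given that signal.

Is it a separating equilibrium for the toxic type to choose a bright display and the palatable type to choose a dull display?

Yes

If types separate, bright display earns payment 64 and dull display earns 42.
Toxic: bright display gives 64 − 15 = 49; dull display gives 42 − 0 = 42. No deviation. ✓
Palatable: dull display gives 42 − 0 = 42; bright display gives 64 − 43 = 21. No deviation. ✓
Neither type gains from mimicking the other.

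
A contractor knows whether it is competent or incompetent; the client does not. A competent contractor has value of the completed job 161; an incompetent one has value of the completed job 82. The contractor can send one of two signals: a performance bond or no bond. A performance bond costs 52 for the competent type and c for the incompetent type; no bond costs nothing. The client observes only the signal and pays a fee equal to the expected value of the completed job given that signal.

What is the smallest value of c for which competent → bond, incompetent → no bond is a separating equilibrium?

Under separation: bond → competent (pays 161); no bond → incompetent (pays 82).
Competent: 161 − 52 = 109 ≥ 82 − 0 = 82. Holds regardless of c. ✓
Incompetent: 82 − 0 ≥ 161 − c, so c ≥ 161 − 82 = 79.

79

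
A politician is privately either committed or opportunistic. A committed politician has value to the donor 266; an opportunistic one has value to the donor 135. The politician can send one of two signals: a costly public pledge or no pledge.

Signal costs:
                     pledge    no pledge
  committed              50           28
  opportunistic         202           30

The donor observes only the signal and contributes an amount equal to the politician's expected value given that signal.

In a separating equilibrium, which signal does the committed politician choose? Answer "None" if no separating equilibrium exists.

Try committed → pledge, opportunistic → no pledge:
  If types separate, pledge earns payment 266 and no pledge earns 135.
  Committed: pledge gives 266 − 50 = 216; no pledge gives 135 − 28 = 107. No deviation. ✓
  Opportunistic: no pledge gives 135 − 30 = 105; pledge gives 266 − 202 = 64. No deviation. ✓
Both hold — the committed type sends pledge.

pledge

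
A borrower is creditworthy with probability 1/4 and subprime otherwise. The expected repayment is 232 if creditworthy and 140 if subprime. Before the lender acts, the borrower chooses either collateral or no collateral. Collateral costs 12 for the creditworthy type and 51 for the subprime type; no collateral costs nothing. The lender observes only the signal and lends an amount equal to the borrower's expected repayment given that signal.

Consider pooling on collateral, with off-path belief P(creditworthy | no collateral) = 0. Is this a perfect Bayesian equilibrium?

No

At the pooled signal (collateral) the lender holds the prior 1/4 and pays 1/4·232 + 3/4·140 = 163. Off-path (no collateral) belief 0 gives 0·232 + 1·140 = 140.
Creditworthy: collateral gives 163 − 12 = 151; no collateral gives 140 − 0 = 140. Stays. ✓
Subprime: collateral gives 163 − 51 = 112; no collateral gives 140 − 0 = 140. Deviates. ✗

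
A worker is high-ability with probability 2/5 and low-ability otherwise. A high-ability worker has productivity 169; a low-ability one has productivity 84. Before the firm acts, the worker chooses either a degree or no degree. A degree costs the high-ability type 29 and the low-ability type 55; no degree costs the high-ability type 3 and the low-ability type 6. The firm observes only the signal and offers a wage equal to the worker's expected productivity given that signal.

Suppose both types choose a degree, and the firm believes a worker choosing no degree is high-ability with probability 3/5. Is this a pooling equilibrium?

At the pooled signal (degree) the firm holds the prior 2/5 and pays 2/5·169 + 3/5·84 = 118. Off-path (no degree) belief 3/5 gives 3/5·169 + 2/5·84 = 135.
High-ability: degree gives 118 − 29 = 89; no degree gives 135 − 3 = 132. Deviates. ✗
Low-ability: degree gives 118 − 55 = 63; no degree gives 135 − 6 = 129. Deviates. ✗

No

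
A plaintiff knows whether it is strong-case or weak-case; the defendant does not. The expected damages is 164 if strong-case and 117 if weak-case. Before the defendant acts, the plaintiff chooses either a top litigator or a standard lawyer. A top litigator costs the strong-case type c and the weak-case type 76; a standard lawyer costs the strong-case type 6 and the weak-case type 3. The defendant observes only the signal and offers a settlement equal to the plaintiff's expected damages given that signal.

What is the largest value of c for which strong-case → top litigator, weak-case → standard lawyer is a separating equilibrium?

Under separation: top litigator → strong-case (pays 164); standard lawyer → weak-case (pays 117).
Weak-case: 117 − 3 = 114 ≥ 164 − 76 = 88. Holds regardless of c. ✓
Strong-case: 164 − c ≥ 117 − 6, so c ≤ 164 − 111 = 53.

53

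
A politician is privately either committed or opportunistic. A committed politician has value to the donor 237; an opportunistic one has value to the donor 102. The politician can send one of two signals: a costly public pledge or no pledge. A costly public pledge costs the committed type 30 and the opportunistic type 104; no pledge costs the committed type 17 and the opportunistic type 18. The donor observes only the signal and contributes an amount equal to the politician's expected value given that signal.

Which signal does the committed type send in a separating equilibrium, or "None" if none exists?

Try committed → pledge, opportunistic → no pledge:
  If types separate, pledge earns payment 237 and no pledge earns 102.
  Committed: pledge gives 237 − 30 = 207; no pledge gives 102 − 17 = 85. No deviation. ✓
  Opportunistic: no pledge gives 102 − 18 = 84; pledge gives 237 − 104 = 133. Would deviate. ✗
Try committed → no pledge, opportunistic → pledge:
  If types separate, no pledge earns payment 237 and pledge earns 102.
  Committed: no pledge gives 237 − 17 = 220; pledge gives 102 − 30 = 72. No deviation. ✓
  Opportunistic: pledge gives 102 − 104 = -2; no pledge gives 237 − 18 = 219. Would deviate. ✗
Neither assignment is incentive-compatible.

None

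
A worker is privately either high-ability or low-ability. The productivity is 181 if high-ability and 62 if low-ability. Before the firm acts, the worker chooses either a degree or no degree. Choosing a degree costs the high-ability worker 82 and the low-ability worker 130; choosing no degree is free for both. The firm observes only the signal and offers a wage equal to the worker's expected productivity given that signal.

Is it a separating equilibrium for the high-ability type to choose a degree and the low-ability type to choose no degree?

Yes

Under separation the firm infers type exactly: degree → high-ability (pays 181), no degree → low-ability (pays 62).
High-ability: degree gives 181 − 82 = 99; no degree gives 62 − 0 = 62. No deviation. ✓
Low-ability: no degree gives 62 − 0 = 62; degree gives 181 − 130 = 51. No deviation. ✓
Both incentive constraints hold.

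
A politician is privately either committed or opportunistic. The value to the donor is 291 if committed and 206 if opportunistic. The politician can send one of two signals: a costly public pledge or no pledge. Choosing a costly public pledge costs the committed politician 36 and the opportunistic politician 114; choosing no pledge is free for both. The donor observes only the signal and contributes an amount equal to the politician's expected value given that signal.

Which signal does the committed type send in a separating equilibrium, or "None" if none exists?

pledge

Try committed → pledge, opportunistic → no pledge:
  If types separate, pledge earns payment 291 and no pledge earns 206.
  Committed: pledge gives 291 − 36 = 255; no pledge gives 206 − 0 = 206. No deviation. ✓
  Opportunistic: no pledge gives 206 − 0 = 206; pledge gives 291 − 114 = 177. No deviation. ✓
Both hold — the committed type sends pledge.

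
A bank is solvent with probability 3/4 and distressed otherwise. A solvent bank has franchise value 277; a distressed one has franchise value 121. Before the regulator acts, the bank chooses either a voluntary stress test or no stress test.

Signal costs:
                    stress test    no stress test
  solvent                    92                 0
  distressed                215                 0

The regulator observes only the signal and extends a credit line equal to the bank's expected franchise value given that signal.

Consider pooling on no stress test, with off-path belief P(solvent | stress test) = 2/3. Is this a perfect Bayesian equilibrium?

At the pooled signal (no stress test) the regulator holds the prior 3/4 and pays 3/4·277 + 1/4·121 = 238. Off-path (stress test) belief 2/3 gives 2/3·277 + 1/3·121 = 225.
Solvent: no stress test gives 238 − 0 = 238; stress test gives 225 − 92 = 133. Stays. ✓
Distressed: no stress test gives 238 − 0 = 238; stress test gives 225 − 215 = 10. Stays. ✓

Yes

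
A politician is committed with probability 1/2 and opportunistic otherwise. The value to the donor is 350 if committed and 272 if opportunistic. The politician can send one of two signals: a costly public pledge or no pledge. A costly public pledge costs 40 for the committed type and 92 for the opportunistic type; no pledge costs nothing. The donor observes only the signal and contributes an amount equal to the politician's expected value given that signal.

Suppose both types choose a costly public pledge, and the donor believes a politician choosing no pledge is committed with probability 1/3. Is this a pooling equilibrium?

No

At the pooled signal (pledge) the donor holds the prior 1/2 and pays 1/2·350 + 1/2·272 = 311. Off-path (no pledge) belief 1/3 gives 1/3·350 + 2/3·272 = 298.
Committed: pledge gives 311 − 40 = 271; no pledge gives 298 − 0 = 298. Deviates. ✗
Opportunistic: pledge gives 311 − 92 = 219; no pledge gives 298 − 0 = 298. Deviates. ✗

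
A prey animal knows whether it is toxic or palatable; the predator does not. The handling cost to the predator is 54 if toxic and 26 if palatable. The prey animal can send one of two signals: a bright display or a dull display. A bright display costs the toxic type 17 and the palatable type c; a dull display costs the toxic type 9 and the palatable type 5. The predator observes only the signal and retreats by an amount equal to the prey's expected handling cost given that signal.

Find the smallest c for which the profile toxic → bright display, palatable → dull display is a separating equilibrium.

33

Under separation: bright display → toxic (pays 54); dull display → palatable (pays 26).
Toxic: 54 − 17 = 37 ≥ 26 − 9 = 17. Holds regardless of c. ✓
Palatable: 26 − 5 ≥ 54 − c, so c ≥ 54 − 21 = 33.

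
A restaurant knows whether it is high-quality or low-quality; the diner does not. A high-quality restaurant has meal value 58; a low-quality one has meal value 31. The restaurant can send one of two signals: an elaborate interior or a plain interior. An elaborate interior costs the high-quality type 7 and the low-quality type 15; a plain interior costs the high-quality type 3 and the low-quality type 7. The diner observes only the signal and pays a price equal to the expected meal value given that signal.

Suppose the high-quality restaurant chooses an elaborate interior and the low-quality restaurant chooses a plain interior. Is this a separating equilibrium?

No

Under separation the diner infers type exactly: elaborate interior → high-quality (pays 58), plain interior → low-quality (pays 31).
High-quality: elaborate interior gives 58 − 7 = 51; plain interior gives 31 − 3 = 28. No deviation. ✓
Low-quality: plain interior gives 31 − 7 = 24; elaborate interior gives 58 − 15 = 43. Would deviate. ✗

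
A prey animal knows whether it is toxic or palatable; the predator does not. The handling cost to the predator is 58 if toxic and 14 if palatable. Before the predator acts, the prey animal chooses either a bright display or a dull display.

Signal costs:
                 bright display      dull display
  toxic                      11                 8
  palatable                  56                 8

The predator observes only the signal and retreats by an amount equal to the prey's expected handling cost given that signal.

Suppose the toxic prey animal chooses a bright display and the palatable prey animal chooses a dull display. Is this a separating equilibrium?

Yes

Under separation the predator infers type exactly: bright display → toxic (pays 58), dull display → palatable (pays 14).
Toxic: bright display gives 58 − 11 = 47; dull display gives 14 − 8 = 6. No deviation. ✓
Palatable: dull display gives 14 − 8 = 6; bright display gives 58 − 56 = 2. No deviation. ✓
Both incentive constraints hold.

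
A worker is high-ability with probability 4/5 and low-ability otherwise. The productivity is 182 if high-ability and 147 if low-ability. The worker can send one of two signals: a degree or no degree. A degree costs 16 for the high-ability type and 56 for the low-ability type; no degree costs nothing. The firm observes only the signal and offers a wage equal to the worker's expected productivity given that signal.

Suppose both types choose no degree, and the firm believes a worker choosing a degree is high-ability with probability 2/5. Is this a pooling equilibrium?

At the pooled signal (no degree) the firm holds the prior 4/5 and pays 4/5·182 + 1/5·147 = 175. Off-path (degree) belief 2/5 gives 2/5·182 + 3/5·147 = 161.
High-ability: no degree gives 175 − 0 = 175; degree gives 161 − 16 = 145. Stays. ✓
Low-ability: no degree gives 175 − 0 = 175; degree gives 161 − 56 = 105. Stays. ✓

Yes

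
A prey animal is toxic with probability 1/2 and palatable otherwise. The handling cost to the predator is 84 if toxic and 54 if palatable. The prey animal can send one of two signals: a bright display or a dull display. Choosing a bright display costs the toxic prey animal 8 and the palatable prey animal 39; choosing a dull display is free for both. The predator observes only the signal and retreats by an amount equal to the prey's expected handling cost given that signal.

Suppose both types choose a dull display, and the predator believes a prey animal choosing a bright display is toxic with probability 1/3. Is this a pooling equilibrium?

At the pooled signal (dull display) the predator holds the prior 1/2 and pays 1/2·84 + 1/2·54 = 69. Off-path (bright display) belief 1/3 gives 1/3·84 + 2/3·54 = 64.
Toxic: dull display gives 69 − 0 = 69; bright display gives 64 − 8 = 56. Stays. ✓
Palatable: dull display gives 69 − 0 = 69; bright display gives 64 − 39 = 25. Stays. ✓

Yes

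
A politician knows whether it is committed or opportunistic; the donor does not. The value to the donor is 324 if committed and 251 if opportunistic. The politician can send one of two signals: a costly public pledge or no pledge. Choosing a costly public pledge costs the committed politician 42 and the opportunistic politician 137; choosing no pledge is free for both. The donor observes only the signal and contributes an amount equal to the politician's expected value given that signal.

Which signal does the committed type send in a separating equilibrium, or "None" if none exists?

pledge

Try committed → pledge, opportunistic → no pledge:
  If types separate, pledge earns payment 324 and no pledge earns 251.
  Committed: pledge gives 324 − 42 = 282; no pledge gives 251 − 0 = 251. No deviation. ✓
  Opportunistic: no pledge gives 251 − 0 = 251; pledge gives 324 − 137 = 187. No deviation. ✓
Both hold — the committed type sends pledge.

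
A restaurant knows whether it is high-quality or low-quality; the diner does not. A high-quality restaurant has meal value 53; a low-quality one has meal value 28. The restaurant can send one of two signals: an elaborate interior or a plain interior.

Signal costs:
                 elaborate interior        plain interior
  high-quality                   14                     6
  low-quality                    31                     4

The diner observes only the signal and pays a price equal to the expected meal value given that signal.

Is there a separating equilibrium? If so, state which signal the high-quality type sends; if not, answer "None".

elaborate interior

Try high-quality → elaborate interior, low-quality → plain interior:
  If types separate, elaborate interior earns payment 53 and plain interior earns 28.
  High-quality: elaborate interior gives 53 − 14 = 39; plain interior gives 28 − 6 = 22. No deviation. ✓
  Low-quality: plain interior gives 28 − 4 = 24; elaborate interior gives 53 − 31 = 22. No deviation. ✓
Both hold — the high-quality type sends elaborate interior.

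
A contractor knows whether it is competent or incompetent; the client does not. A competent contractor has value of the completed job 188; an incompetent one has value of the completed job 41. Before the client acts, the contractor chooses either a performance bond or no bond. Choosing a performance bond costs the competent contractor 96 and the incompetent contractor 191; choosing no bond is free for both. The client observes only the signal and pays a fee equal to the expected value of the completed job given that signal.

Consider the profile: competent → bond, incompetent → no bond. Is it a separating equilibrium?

Yes

If types separate, bond earns payment 188 and no bond earns 41.
Competent: bond gives 188 − 96 = 92; no bond gives 41 − 0 = 41. No deviation. ✓
Incompetent: no bond gives 41 − 0 = 41; bond gives 188 − 191 = -3. No deviation. ✓
Neither type gains from mimicking the other.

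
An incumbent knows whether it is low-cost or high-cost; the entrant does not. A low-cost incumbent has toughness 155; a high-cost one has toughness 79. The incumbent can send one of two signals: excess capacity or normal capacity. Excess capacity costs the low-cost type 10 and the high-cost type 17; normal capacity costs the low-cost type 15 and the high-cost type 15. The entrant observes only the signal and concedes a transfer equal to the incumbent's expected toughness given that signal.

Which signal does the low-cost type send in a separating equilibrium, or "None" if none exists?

None

Try low-cost → excess capacity, high-cost → normal capacity:
  If types separate, excess capacity earns payment 155 and normal capacity earns 79.
  Low-cost: excess capacity gives 155 − 10 = 145; normal capacity gives 79 − 15 = 64. No deviation. ✓
  High-cost: normal capacity gives 79 − 15 = 64; excess capacity gives 155 − 17 = 138. Would deviate. ✗
Try low-cost → normal capacity, high-cost → excess capacity:
  If types separate, normal capacity earns payment 155 and excess capacity earns 79.
  Low-cost: normal capacity gives 155 − 15 = 140; excess capacity gives 79 − 10 = 69. No deviation. ✓
  High-cost: excess capacity gives 79 − 17 = 62; normal capacity gives 155 − 15 = 140. Would deviate. ✗
Neither assignment is incentive-compatible.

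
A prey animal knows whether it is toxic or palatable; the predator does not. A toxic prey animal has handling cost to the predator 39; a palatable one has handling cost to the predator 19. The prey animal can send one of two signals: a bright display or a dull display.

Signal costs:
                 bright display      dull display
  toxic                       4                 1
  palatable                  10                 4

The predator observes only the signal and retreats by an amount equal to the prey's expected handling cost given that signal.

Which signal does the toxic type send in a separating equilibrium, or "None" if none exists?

Try toxic → bright display, palatable → dull display:
  Under separation the predator infers type exactly: bright display → toxic (pays 39), dull display → palatable (pays 19).
  Toxic: bright display gives 39 − 4 = 35; dull display gives 19 − 1 = 18. No deviation. ✓
  Palatable: dull display gives 19 − 4 = 15; bright display gives 39 − 10 = 29. Would deviate. ✗
Try toxic → dull display, palatable → bright display:
  Under separation the predator infers type exactly: dull display → toxic (pays 39), bright display → palatable (pays 19).
  Toxic: dull display gives 39 − 1 = 38; bright display gives 19 − 4 = 15. No deviation. ✓
  Palatable: bright display gives 19 − 10 = 9; dull display gives 39 − 4 = 35. Would deviate. ✗
Neither assignment is incentive-compatible.

None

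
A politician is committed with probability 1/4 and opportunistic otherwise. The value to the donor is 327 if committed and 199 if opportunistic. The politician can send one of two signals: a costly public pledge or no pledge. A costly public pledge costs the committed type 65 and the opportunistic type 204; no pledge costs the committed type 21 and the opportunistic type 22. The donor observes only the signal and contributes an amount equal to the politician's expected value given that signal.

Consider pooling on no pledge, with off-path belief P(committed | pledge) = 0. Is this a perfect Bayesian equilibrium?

At the pooled signal (no pledge) the donor holds the prior 1/4 and pays 1/4·327 + 3/4·199 = 231. Off-path (pledge) belief 0 gives 0·327 + 1·199 = 199.
Committed: no pledge gives 231 − 21 = 210; pledge gives 199 − 65 = 134. Stays. ✓
Opportunistic: no pledge gives 231 − 22 = 209; pledge gives 199 − 204 = -5. Stays. ✓

Yes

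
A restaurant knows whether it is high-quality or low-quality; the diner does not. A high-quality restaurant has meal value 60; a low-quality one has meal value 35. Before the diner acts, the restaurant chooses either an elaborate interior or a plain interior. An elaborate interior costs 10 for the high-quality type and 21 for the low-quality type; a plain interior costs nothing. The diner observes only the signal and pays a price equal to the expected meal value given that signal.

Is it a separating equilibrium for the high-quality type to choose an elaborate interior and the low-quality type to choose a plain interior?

Under separation the diner infers type exactly: elaborate interior → high-quality (pays 60), plain interior → low-quality (pays 35).
High-quality: elaborate interior gives 60 − 10 = 50; plain interior gives 35 − 0 = 35. No deviation. ✓
Low-quality: plain interior gives 35 − 0 = 35; elaborate interior gives 60 − 21 = 39. Would deviate. ✗

No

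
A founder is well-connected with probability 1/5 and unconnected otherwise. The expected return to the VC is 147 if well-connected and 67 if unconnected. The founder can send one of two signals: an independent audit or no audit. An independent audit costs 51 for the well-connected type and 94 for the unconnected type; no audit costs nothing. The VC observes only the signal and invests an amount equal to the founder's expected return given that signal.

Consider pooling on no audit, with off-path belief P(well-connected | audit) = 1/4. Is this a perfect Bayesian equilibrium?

On the equilibrium path (no audit) the VC holds the prior 1/5 and pays 1/5·147 + 4/5·67 = 83. Off-path (audit) belief 1/4 gives 1/4·147 + 3/4·67 = 87.
Well-connected: no audit gives 83 − 0 = 83; audit gives 87 − 51 = 36. Stays. ✓
Unconnected: no audit gives 83 − 0 = 83; audit gives 87 − 94 = -7. Stays. ✓
Beliefs are Bayes-consistent on-path and both types best-respond.

Yes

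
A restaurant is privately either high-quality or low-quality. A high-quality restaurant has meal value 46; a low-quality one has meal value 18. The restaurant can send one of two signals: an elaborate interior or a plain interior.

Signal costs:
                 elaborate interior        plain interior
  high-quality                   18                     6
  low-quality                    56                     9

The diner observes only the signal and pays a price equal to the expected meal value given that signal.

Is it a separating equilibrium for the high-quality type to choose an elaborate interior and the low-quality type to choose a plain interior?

Yes

If types separate, elaborate interior earns payment 46 and plain interior earns 18.
High-quality: elaborate interior gives 46 − 18 = 28; plain interior gives 18 − 6 = 12. No deviation. ✓
Low-quality: plain interior gives 18 − 9 = 9; elaborate interior gives 46 − 56 = -10. No deviation. ✓
Both incentive constraints hold.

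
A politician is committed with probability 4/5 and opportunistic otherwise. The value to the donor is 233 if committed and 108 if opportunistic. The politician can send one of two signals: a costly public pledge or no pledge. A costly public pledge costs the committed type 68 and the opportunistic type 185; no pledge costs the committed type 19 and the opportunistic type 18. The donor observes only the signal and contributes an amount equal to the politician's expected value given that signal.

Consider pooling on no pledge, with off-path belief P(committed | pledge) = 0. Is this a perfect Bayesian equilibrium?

At the pooled signal (no pledge) the donor holds the prior 4/5 and pays 4/5·233 + 1/5·108 = 208. Off-path (pledge) belief 0 gives 0·233 + 1·108 = 108.
Committed: no pledge gives 208 − 19 = 189; pledge gives 108 − 68 = 40. Stays. ✓
Opportunistic: no pledge gives 208 − 18 = 190; pledge gives 108 − 185 = -77. Stays. ✓

Yes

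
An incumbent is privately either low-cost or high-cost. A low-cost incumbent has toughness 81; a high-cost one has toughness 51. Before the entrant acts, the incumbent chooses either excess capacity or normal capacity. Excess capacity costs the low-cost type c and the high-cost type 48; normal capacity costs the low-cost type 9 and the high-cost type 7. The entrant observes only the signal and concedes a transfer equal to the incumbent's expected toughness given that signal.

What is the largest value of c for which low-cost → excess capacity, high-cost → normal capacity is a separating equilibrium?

Under separation: excess capacity → low-cost (pays 81); normal capacity → high-cost (pays 51).
High-cost: 51 − 7 = 44 ≥ 81 − 48 = 33. Holds regardless of c. ✓
Low-cost: 81 − c ≥ 51 − 9, so c ≤ 81 − 42 = 39.

39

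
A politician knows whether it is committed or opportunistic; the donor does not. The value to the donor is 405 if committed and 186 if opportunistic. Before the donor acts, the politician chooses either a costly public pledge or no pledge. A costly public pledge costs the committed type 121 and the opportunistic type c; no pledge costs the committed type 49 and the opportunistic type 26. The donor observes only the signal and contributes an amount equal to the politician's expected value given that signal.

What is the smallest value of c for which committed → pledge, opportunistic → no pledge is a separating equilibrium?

245

Under separation: pledge → committed (pays 405); no pledge → opportunistic (pays 186).
Committed: 405 − 121 = 284 ≥ 186 − 49 = 137. Holds regardless of c. ✓
Opportunistic: 186 − 26 ≥ 405 − c, so c ≥ 405 − 160 = 245.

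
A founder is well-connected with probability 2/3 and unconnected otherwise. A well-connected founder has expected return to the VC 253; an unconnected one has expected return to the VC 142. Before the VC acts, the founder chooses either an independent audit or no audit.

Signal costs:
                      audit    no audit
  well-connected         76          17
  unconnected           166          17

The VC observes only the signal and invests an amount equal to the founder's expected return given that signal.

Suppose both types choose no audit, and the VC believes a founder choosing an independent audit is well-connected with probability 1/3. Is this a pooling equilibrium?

Yes

At the pooled signal (no audit) the VC holds the prior 2/3 and pays 2/3·253 + 1/3·142 = 216. Off-path (audit) belief 1/3 gives 1/3·253 + 2/3·142 = 179.
Well-connected: no audit gives 216 − 17 = 199; audit gives 179 − 76 = 103. Stays. ✓
Unconnected: no audit gives 216 − 17 = 199; audit gives 179 − 166 = 13. Stays. ✓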